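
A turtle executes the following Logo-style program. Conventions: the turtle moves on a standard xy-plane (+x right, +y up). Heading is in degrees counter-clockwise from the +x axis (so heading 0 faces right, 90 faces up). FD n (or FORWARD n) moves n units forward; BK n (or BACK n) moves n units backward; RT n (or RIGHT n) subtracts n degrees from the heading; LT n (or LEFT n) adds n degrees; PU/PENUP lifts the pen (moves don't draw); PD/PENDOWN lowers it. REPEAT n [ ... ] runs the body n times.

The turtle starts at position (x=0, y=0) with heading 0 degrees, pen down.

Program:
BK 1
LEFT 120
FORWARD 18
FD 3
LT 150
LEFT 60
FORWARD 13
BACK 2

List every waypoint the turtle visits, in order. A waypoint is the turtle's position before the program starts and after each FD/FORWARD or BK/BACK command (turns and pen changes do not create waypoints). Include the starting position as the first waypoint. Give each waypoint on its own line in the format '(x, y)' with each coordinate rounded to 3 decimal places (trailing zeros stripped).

Executing turtle program step by step:
Start: pos=(0,0), heading=0, pen down
BK 1: (0,0) -> (-1,0) [heading=0, draw]
LT 120: heading 0 -> 120
FD 18: (-1,0) -> (-10,15.588) [heading=120, draw]
FD 3: (-10,15.588) -> (-11.5,18.187) [heading=120, draw]
LT 150: heading 120 -> 270
LT 60: heading 270 -> 330
FD 13: (-11.5,18.187) -> (-0.242,11.687) [heading=330, draw]
BK 2: (-0.242,11.687) -> (-1.974,12.687) [heading=330, draw]
Final: pos=(-1.974,12.687), heading=330, 5 segment(s) drawn
Waypoints (6 total):
(0, 0)
(-1, 0)
(-10, 15.588)
(-11.5, 18.187)
(-0.242, 11.687)
(-1.974, 12.687)

Answer: (0, 0)
(-1, 0)
(-10, 15.588)
(-11.5, 18.187)
(-0.242, 11.687)
(-1.974, 12.687)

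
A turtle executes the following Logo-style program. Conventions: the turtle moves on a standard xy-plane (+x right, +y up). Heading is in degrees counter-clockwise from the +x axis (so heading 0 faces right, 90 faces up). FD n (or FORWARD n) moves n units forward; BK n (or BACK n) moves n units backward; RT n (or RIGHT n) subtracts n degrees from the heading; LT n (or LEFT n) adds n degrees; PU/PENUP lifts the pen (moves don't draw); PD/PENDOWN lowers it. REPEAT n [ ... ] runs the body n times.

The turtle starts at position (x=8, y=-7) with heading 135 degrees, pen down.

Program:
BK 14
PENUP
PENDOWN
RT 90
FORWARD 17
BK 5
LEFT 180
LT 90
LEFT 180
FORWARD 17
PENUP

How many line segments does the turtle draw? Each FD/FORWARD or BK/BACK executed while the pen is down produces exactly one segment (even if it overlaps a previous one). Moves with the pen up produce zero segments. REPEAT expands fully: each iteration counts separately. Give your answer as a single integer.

Executing turtle program step by step:
Start: pos=(8,-7), heading=135, pen down
BK 14: (8,-7) -> (17.899,-16.899) [heading=135, draw]
PU: pen up
PD: pen down
RT 90: heading 135 -> 45
FD 17: (17.899,-16.899) -> (29.92,-4.879) [heading=45, draw]
BK 5: (29.92,-4.879) -> (26.385,-8.414) [heading=45, draw]
LT 180: heading 45 -> 225
LT 90: heading 225 -> 315
LT 180: heading 315 -> 135
FD 17: (26.385,-8.414) -> (14.364,3.607) [heading=135, draw]
PU: pen up
Final: pos=(14.364,3.607), heading=135, 4 segment(s) drawn
Segments drawn: 4

Answer: 4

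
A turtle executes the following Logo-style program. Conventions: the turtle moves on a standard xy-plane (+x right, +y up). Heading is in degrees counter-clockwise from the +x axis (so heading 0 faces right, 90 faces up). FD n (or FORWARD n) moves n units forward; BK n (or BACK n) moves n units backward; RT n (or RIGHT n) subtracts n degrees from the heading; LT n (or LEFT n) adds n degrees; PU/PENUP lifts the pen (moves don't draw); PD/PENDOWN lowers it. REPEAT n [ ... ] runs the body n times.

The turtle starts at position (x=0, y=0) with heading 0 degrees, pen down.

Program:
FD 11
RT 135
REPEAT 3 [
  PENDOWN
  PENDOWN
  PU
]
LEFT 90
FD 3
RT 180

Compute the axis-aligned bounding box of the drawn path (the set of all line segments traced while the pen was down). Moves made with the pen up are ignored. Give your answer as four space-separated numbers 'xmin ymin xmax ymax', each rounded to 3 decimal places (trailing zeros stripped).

Answer: 0 0 11 0

Derivation:
Executing turtle program step by step:
Start: pos=(0,0), heading=0, pen down
FD 11: (0,0) -> (11,0) [heading=0, draw]
RT 135: heading 0 -> 225
REPEAT 3 [
  -- iteration 1/3 --
  PD: pen down
  PD: pen down
  PU: pen up
  -- iteration 2/3 --
  PD: pen down
  PD: pen down
  PU: pen up
  -- iteration 3/3 --
  PD: pen down
  PD: pen down
  PU: pen up
]
LT 90: heading 225 -> 315
FD 3: (11,0) -> (13.121,-2.121) [heading=315, move]
RT 180: heading 315 -> 135
Final: pos=(13.121,-2.121), heading=135, 1 segment(s) drawn

Segment endpoints: x in {0, 11}, y in {0}
xmin=0, ymin=0, xmax=11, ymax=0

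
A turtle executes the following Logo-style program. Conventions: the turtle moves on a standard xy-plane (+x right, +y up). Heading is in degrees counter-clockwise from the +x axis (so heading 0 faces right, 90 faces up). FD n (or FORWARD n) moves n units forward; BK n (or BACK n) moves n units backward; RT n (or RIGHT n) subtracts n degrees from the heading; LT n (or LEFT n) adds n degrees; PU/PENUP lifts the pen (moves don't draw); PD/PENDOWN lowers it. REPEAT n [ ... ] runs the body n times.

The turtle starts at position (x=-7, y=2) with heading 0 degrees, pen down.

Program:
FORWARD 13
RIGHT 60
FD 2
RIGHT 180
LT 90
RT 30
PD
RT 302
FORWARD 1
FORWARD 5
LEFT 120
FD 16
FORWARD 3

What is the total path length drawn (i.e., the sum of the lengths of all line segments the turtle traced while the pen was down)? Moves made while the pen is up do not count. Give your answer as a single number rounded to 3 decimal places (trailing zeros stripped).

Executing turtle program step by step:
Start: pos=(-7,2), heading=0, pen down
FD 13: (-7,2) -> (6,2) [heading=0, draw]
RT 60: heading 0 -> 300
FD 2: (6,2) -> (7,0.268) [heading=300, draw]
RT 180: heading 300 -> 120
LT 90: heading 120 -> 210
RT 30: heading 210 -> 180
PD: pen down
RT 302: heading 180 -> 238
FD 1: (7,0.268) -> (6.47,-0.58) [heading=238, draw]
FD 5: (6.47,-0.58) -> (3.82,-4.82) [heading=238, draw]
LT 120: heading 238 -> 358
FD 16: (3.82,-4.82) -> (19.811,-5.379) [heading=358, draw]
FD 3: (19.811,-5.379) -> (22.809,-5.483) [heading=358, draw]
Final: pos=(22.809,-5.483), heading=358, 6 segment(s) drawn

Segment lengths:
  seg 1: (-7,2) -> (6,2), length = 13
  seg 2: (6,2) -> (7,0.268), length = 2
  seg 3: (7,0.268) -> (6.47,-0.58), length = 1
  seg 4: (6.47,-0.58) -> (3.82,-4.82), length = 5
  seg 5: (3.82,-4.82) -> (19.811,-5.379), length = 16
  seg 6: (19.811,-5.379) -> (22.809,-5.483), length = 3
Total = 40

Answer: 40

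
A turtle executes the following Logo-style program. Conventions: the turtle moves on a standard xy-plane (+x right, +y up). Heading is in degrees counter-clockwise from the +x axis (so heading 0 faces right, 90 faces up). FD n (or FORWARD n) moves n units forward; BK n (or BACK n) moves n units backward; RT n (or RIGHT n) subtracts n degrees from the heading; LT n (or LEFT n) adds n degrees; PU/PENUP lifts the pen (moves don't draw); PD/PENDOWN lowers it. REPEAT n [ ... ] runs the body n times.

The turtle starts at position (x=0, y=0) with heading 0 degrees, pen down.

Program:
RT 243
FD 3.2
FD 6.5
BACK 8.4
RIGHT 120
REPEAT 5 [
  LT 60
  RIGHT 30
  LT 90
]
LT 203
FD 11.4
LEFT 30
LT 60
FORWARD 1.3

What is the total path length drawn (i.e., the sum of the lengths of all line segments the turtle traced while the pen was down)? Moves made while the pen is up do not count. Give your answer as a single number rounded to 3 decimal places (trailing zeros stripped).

Executing turtle program step by step:
Start: pos=(0,0), heading=0, pen down
RT 243: heading 0 -> 117
FD 3.2: (0,0) -> (-1.453,2.851) [heading=117, draw]
FD 6.5: (-1.453,2.851) -> (-4.404,8.643) [heading=117, draw]
BK 8.4: (-4.404,8.643) -> (-0.59,1.158) [heading=117, draw]
RT 120: heading 117 -> 357
REPEAT 5 [
  -- iteration 1/5 --
  LT 60: heading 357 -> 57
  RT 30: heading 57 -> 27
  LT 90: heading 27 -> 117
  -- iteration 2/5 --
  LT 60: heading 117 -> 177
  RT 30: heading 177 -> 147
  LT 90: heading 147 -> 237
  -- iteration 3/5 --
  LT 60: heading 237 -> 297
  RT 30: heading 297 -> 267
  LT 90: heading 267 -> 357
  -- iteration 4/5 --
  LT 60: heading 357 -> 57
  RT 30: heading 57 -> 27
  LT 90: heading 27 -> 117
  -- iteration 5/5 --
  LT 60: heading 117 -> 177
  RT 30: heading 177 -> 147
  LT 90: heading 147 -> 237
]
LT 203: heading 237 -> 80
FD 11.4: (-0.59,1.158) -> (1.389,12.385) [heading=80, draw]
LT 30: heading 80 -> 110
LT 60: heading 110 -> 170
FD 1.3: (1.389,12.385) -> (0.109,12.611) [heading=170, draw]
Final: pos=(0.109,12.611), heading=170, 5 segment(s) drawn

Segment lengths:
  seg 1: (0,0) -> (-1.453,2.851), length = 3.2
  seg 2: (-1.453,2.851) -> (-4.404,8.643), length = 6.5
  seg 3: (-4.404,8.643) -> (-0.59,1.158), length = 8.4
  seg 4: (-0.59,1.158) -> (1.389,12.385), length = 11.4
  seg 5: (1.389,12.385) -> (0.109,12.611), length = 1.3
Total = 30.8

Answer: 30.8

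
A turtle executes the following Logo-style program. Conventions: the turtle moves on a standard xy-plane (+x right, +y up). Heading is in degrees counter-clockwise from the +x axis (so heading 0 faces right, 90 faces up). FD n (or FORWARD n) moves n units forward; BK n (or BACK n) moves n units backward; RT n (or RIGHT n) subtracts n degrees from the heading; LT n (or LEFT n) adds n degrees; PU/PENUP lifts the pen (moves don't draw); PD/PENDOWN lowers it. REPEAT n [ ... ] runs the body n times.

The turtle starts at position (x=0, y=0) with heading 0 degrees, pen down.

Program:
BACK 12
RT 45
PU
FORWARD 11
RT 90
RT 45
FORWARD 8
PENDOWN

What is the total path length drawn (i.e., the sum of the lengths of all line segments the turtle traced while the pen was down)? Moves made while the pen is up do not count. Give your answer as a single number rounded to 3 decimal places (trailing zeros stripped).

Executing turtle program step by step:
Start: pos=(0,0), heading=0, pen down
BK 12: (0,0) -> (-12,0) [heading=0, draw]
RT 45: heading 0 -> 315
PU: pen up
FD 11: (-12,0) -> (-4.222,-7.778) [heading=315, move]
RT 90: heading 315 -> 225
RT 45: heading 225 -> 180
FD 8: (-4.222,-7.778) -> (-12.222,-7.778) [heading=180, move]
PD: pen down
Final: pos=(-12.222,-7.778), heading=180, 1 segment(s) drawn

Segment lengths:
  seg 1: (0,0) -> (-12,0), length = 12
Total = 12

Answer: 12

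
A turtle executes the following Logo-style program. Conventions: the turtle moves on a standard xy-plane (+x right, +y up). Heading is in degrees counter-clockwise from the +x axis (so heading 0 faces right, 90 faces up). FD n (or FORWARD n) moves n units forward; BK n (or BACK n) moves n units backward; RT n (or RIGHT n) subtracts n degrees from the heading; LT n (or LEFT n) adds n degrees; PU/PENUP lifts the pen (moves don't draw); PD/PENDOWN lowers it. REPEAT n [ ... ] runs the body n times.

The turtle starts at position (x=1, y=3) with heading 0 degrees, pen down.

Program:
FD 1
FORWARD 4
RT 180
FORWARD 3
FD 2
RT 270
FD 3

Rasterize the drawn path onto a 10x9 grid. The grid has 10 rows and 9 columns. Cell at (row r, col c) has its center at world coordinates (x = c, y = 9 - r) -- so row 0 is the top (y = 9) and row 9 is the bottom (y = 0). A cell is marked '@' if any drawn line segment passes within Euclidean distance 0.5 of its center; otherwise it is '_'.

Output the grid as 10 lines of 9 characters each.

Segment 0: (1,3) -> (2,3)
Segment 1: (2,3) -> (6,3)
Segment 2: (6,3) -> (3,3)
Segment 3: (3,3) -> (1,3)
Segment 4: (1,3) -> (1,-0)

Answer: _________
_________
_________
_________
_________
_________
_@@@@@@__
_@_______
_@_______
_@_______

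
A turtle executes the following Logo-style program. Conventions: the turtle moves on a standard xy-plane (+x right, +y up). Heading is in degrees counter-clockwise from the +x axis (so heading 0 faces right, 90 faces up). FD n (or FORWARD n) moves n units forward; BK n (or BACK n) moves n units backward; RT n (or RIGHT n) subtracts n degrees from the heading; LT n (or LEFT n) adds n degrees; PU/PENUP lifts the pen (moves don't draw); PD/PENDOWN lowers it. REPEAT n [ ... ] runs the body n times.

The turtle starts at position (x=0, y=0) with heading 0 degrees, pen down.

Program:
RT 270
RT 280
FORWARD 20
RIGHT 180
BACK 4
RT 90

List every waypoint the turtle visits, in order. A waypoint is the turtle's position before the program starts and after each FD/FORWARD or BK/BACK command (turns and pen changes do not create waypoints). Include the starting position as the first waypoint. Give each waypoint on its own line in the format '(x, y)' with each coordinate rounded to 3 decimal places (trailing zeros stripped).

Executing turtle program step by step:
Start: pos=(0,0), heading=0, pen down
RT 270: heading 0 -> 90
RT 280: heading 90 -> 170
FD 20: (0,0) -> (-19.696,3.473) [heading=170, draw]
RT 180: heading 170 -> 350
BK 4: (-19.696,3.473) -> (-23.635,4.168) [heading=350, draw]
RT 90: heading 350 -> 260
Final: pos=(-23.635,4.168), heading=260, 2 segment(s) drawn
Waypoints (3 total):
(0, 0)
(-19.696, 3.473)
(-23.635, 4.168)

Answer: (0, 0)
(-19.696, 3.473)
(-23.635, 4.168)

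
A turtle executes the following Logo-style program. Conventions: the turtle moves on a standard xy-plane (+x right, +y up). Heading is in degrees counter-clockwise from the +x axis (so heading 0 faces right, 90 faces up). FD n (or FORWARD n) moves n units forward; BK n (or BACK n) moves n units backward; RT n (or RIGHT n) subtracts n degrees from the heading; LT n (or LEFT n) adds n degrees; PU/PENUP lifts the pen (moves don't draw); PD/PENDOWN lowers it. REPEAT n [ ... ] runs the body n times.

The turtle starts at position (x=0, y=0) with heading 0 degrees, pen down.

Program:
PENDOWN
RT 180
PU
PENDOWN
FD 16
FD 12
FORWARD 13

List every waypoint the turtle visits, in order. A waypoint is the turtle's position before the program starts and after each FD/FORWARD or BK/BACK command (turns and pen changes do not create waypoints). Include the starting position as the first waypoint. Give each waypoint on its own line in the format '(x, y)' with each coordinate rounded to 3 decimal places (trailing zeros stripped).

Answer: (0, 0)
(-16, 0)
(-28, 0)
(-41, 0)

Derivation:
Executing turtle program step by step:
Start: pos=(0,0), heading=0, pen down
PD: pen down
RT 180: heading 0 -> 180
PU: pen up
PD: pen down
FD 16: (0,0) -> (-16,0) [heading=180, draw]
FD 12: (-16,0) -> (-28,0) [heading=180, draw]
FD 13: (-28,0) -> (-41,0) [heading=180, draw]
Final: pos=(-41,0), heading=180, 3 segment(s) drawn
Waypoints (4 total):
(0, 0)
(-16, 0)
(-28, 0)
(-41, 0)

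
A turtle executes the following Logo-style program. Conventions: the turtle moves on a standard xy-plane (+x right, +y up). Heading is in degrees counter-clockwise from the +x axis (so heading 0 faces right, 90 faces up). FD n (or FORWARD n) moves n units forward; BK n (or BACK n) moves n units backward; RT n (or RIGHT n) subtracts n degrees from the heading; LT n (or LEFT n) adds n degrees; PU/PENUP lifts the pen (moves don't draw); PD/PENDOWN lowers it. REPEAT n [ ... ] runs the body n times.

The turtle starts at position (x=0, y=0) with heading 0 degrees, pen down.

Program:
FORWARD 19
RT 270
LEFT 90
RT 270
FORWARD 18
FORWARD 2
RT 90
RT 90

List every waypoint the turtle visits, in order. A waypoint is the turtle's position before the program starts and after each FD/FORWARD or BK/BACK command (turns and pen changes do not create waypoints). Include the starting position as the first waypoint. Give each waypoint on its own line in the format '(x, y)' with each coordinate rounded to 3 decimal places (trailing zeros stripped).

Answer: (0, 0)
(19, 0)
(19, -18)
(19, -20)

Derivation:
Executing turtle program step by step:
Start: pos=(0,0), heading=0, pen down
FD 19: (0,0) -> (19,0) [heading=0, draw]
RT 270: heading 0 -> 90
LT 90: heading 90 -> 180
RT 270: heading 180 -> 270
FD 18: (19,0) -> (19,-18) [heading=270, draw]
FD 2: (19,-18) -> (19,-20) [heading=270, draw]
RT 90: heading 270 -> 180
RT 90: heading 180 -> 90
Final: pos=(19,-20), heading=90, 3 segment(s) drawn
Waypoints (4 total):
(0, 0)
(19, 0)
(19, -18)
(19, -20)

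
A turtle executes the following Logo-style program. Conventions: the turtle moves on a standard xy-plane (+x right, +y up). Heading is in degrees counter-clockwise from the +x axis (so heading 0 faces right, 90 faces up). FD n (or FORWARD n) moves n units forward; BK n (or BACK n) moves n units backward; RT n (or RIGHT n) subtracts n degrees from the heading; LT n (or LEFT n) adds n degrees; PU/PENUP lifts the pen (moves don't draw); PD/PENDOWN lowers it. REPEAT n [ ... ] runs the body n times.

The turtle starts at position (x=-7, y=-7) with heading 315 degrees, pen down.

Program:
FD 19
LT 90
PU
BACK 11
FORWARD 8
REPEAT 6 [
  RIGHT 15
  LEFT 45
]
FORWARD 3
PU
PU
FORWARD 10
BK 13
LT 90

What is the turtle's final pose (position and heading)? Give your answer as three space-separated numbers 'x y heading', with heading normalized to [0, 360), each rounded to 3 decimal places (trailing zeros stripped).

Answer: 4.314 -22.556 315

Derivation:
Executing turtle program step by step:
Start: pos=(-7,-7), heading=315, pen down
FD 19: (-7,-7) -> (6.435,-20.435) [heading=315, draw]
LT 90: heading 315 -> 45
PU: pen up
BK 11: (6.435,-20.435) -> (-1.343,-28.213) [heading=45, move]
FD 8: (-1.343,-28.213) -> (4.314,-22.556) [heading=45, move]
REPEAT 6 [
  -- iteration 1/6 --
  RT 15: heading 45 -> 30
  LT 45: heading 30 -> 75
  -- iteration 2/6 --
  RT 15: heading 75 -> 60
  LT 45: heading 60 -> 105
  -- iteration 3/6 --
  RT 15: heading 105 -> 90
  LT 45: heading 90 -> 135
  -- iteration 4/6 --
  RT 15: heading 135 -> 120
  LT 45: heading 120 -> 165
  -- iteration 5/6 --
  RT 15: heading 165 -> 150
  LT 45: heading 150 -> 195
  -- iteration 6/6 --
  RT 15: heading 195 -> 180
  LT 45: heading 180 -> 225
]
FD 3: (4.314,-22.556) -> (2.192,-24.678) [heading=225, move]
PU: pen up
PU: pen up
FD 10: (2.192,-24.678) -> (-4.879,-31.749) [heading=225, move]
BK 13: (-4.879,-31.749) -> (4.314,-22.556) [heading=225, move]
LT 90: heading 225 -> 315
Final: pos=(4.314,-22.556), heading=315, 1 segment(s) drawn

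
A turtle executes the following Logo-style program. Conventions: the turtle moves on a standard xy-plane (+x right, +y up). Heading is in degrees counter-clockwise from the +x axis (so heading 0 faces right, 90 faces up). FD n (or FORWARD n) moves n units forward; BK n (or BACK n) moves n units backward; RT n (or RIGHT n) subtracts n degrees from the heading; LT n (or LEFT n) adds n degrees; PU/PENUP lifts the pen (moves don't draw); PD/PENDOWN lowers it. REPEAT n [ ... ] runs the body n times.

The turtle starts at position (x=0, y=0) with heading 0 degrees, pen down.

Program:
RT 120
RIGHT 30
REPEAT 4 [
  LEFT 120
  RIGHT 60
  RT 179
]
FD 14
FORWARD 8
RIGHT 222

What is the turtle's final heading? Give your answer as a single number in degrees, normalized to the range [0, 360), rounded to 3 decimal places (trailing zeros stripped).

Answer: 232

Derivation:
Executing turtle program step by step:
Start: pos=(0,0), heading=0, pen down
RT 120: heading 0 -> 240
RT 30: heading 240 -> 210
REPEAT 4 [
  -- iteration 1/4 --
  LT 120: heading 210 -> 330
  RT 60: heading 330 -> 270
  RT 179: heading 270 -> 91
  -- iteration 2/4 --
  LT 120: heading 91 -> 211
  RT 60: heading 211 -> 151
  RT 179: heading 151 -> 332
  -- iteration 3/4 --
  LT 120: heading 332 -> 92
  RT 60: heading 92 -> 32
  RT 179: heading 32 -> 213
  -- iteration 4/4 --
  LT 120: heading 213 -> 333
  RT 60: heading 333 -> 273
  RT 179: heading 273 -> 94
]
FD 14: (0,0) -> (-0.977,13.966) [heading=94, draw]
FD 8: (-0.977,13.966) -> (-1.535,21.946) [heading=94, draw]
RT 222: heading 94 -> 232
Final: pos=(-1.535,21.946), heading=232, 2 segment(s) drawn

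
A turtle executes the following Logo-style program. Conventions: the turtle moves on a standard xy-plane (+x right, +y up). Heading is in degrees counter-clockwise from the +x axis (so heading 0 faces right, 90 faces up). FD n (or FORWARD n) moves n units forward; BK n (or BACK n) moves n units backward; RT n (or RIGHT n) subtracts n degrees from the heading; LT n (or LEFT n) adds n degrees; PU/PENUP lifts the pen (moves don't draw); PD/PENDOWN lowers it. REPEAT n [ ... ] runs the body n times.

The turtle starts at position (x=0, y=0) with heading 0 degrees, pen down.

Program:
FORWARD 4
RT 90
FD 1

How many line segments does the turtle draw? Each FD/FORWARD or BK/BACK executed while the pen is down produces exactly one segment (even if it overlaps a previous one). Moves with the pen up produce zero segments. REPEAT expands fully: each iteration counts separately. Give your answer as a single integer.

Answer: 2

Derivation:
Executing turtle program step by step:
Start: pos=(0,0), heading=0, pen down
FD 4: (0,0) -> (4,0) [heading=0, draw]
RT 90: heading 0 -> 270
FD 1: (4,0) -> (4,-1) [heading=270, draw]
Final: pos=(4,-1), heading=270, 2 segment(s) drawn
Segments drawn: 2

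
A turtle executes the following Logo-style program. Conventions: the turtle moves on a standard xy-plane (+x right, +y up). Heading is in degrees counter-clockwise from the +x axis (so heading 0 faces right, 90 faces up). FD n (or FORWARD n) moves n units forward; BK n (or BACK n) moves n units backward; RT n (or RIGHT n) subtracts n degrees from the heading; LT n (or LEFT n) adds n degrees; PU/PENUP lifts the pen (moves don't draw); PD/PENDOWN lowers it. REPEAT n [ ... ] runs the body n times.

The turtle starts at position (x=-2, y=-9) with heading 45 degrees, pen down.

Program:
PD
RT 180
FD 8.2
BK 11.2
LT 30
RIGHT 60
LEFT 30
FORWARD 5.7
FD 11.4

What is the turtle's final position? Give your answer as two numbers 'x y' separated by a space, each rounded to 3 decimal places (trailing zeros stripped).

Executing turtle program step by step:
Start: pos=(-2,-9), heading=45, pen down
PD: pen down
RT 180: heading 45 -> 225
FD 8.2: (-2,-9) -> (-7.798,-14.798) [heading=225, draw]
BK 11.2: (-7.798,-14.798) -> (0.121,-6.879) [heading=225, draw]
LT 30: heading 225 -> 255
RT 60: heading 255 -> 195
LT 30: heading 195 -> 225
FD 5.7: (0.121,-6.879) -> (-3.909,-10.909) [heading=225, draw]
FD 11.4: (-3.909,-10.909) -> (-11.97,-18.97) [heading=225, draw]
Final: pos=(-11.97,-18.97), heading=225, 4 segment(s) drawn

Answer: -11.97 -18.97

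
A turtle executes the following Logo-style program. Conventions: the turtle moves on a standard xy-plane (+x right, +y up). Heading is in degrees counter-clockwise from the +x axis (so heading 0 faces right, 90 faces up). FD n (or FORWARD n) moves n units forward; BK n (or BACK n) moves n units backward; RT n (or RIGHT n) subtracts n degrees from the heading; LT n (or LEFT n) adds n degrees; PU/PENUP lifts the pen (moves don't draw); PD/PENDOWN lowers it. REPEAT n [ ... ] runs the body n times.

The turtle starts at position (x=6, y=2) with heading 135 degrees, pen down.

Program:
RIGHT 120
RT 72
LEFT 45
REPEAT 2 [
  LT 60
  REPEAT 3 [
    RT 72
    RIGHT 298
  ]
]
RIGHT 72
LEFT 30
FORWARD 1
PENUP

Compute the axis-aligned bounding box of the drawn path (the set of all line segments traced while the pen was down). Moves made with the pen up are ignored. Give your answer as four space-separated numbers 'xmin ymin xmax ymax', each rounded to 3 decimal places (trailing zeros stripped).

Executing turtle program step by step:
Start: pos=(6,2), heading=135, pen down
RT 120: heading 135 -> 15
RT 72: heading 15 -> 303
LT 45: heading 303 -> 348
REPEAT 2 [
  -- iteration 1/2 --
  LT 60: heading 348 -> 48
  REPEAT 3 [
    -- iteration 1/3 --
    RT 72: heading 48 -> 336
    RT 298: heading 336 -> 38
    -- iteration 2/3 --
    RT 72: heading 38 -> 326
    RT 298: heading 326 -> 28
    -- iteration 3/3 --
    RT 72: heading 28 -> 316
    RT 298: heading 316 -> 18
  ]
  -- iteration 2/2 --
  LT 60: heading 18 -> 78
  REPEAT 3 [
    -- iteration 1/3 --
    RT 72: heading 78 -> 6
    RT 298: heading 6 -> 68
    -- iteration 2/3 --
    RT 72: heading 68 -> 356
    RT 298: heading 356 -> 58
    -- iteration 3/3 --
    RT 72: heading 58 -> 346
    RT 298: heading 346 -> 48
  ]
]
RT 72: heading 48 -> 336
LT 30: heading 336 -> 6
FD 1: (6,2) -> (6.995,2.105) [heading=6, draw]
PU: pen up
Final: pos=(6.995,2.105), heading=6, 1 segment(s) drawn

Segment endpoints: x in {6, 6.995}, y in {2, 2.105}
xmin=6, ymin=2, xmax=6.995, ymax=2.105

Answer: 6 2 6.995 2.105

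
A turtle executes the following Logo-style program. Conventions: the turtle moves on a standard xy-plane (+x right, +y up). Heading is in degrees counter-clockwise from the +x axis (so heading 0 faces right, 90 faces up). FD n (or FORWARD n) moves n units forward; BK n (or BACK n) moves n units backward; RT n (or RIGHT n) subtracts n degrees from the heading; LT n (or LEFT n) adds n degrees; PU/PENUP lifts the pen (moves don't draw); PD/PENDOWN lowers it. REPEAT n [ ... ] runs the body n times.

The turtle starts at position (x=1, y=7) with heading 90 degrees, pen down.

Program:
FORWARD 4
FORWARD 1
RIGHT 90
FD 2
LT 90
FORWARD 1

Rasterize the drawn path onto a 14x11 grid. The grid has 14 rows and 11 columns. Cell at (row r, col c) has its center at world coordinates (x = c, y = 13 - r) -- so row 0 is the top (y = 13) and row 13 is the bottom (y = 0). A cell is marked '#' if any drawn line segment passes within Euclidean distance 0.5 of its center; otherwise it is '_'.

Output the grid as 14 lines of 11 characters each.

Answer: ___#_______
_###_______
_#_________
_#_________
_#_________
_#_________
_#_________
___________
___________
___________
___________
___________
___________
___________

Derivation:
Segment 0: (1,7) -> (1,11)
Segment 1: (1,11) -> (1,12)
Segment 2: (1,12) -> (3,12)
Segment 3: (3,12) -> (3,13)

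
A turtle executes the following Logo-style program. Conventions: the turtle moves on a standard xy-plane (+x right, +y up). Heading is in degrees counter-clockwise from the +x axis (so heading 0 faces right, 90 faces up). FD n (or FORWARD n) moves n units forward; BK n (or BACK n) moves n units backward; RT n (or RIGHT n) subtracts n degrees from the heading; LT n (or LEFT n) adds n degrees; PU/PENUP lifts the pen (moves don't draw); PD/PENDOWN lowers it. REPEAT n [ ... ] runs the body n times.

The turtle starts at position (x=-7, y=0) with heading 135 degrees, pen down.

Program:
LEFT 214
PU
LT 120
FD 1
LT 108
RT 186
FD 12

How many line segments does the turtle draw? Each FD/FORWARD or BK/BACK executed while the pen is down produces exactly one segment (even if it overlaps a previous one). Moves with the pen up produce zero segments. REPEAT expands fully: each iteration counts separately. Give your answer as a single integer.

Executing turtle program step by step:
Start: pos=(-7,0), heading=135, pen down
LT 214: heading 135 -> 349
PU: pen up
LT 120: heading 349 -> 109
FD 1: (-7,0) -> (-7.326,0.946) [heading=109, move]
LT 108: heading 109 -> 217
RT 186: heading 217 -> 31
FD 12: (-7.326,0.946) -> (2.96,7.126) [heading=31, move]
Final: pos=(2.96,7.126), heading=31, 0 segment(s) drawn
Segments drawn: 0

Answer: 0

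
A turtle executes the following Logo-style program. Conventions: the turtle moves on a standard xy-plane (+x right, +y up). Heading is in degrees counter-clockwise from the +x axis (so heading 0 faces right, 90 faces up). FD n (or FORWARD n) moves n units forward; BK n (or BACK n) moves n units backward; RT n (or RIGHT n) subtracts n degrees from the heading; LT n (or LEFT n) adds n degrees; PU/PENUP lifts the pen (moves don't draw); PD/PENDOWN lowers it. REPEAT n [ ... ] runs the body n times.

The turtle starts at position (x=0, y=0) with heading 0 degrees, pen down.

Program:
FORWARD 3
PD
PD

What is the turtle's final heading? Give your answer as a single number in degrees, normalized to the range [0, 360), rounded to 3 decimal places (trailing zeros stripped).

Executing turtle program step by step:
Start: pos=(0,0), heading=0, pen down
FD 3: (0,0) -> (3,0) [heading=0, draw]
PD: pen down
PD: pen down
Final: pos=(3,0), heading=0, 1 segment(s) drawn

Answer: 0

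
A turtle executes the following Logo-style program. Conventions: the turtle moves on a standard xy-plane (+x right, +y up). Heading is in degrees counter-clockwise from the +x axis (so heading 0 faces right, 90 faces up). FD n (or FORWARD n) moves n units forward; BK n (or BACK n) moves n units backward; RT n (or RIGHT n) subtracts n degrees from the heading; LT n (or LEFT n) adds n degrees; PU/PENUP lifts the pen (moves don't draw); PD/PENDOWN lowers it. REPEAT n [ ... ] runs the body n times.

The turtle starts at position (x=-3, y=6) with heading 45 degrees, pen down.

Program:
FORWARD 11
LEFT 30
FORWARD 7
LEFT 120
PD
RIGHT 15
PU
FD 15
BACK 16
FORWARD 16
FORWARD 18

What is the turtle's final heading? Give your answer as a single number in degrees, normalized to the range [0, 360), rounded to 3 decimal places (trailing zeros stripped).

Answer: 180

Derivation:
Executing turtle program step by step:
Start: pos=(-3,6), heading=45, pen down
FD 11: (-3,6) -> (4.778,13.778) [heading=45, draw]
LT 30: heading 45 -> 75
FD 7: (4.778,13.778) -> (6.59,20.54) [heading=75, draw]
LT 120: heading 75 -> 195
PD: pen down
RT 15: heading 195 -> 180
PU: pen up
FD 15: (6.59,20.54) -> (-8.41,20.54) [heading=180, move]
BK 16: (-8.41,20.54) -> (7.59,20.54) [heading=180, move]
FD 16: (7.59,20.54) -> (-8.41,20.54) [heading=180, move]
FD 18: (-8.41,20.54) -> (-26.41,20.54) [heading=180, move]
Final: pos=(-26.41,20.54), heading=180, 2 segment(s) drawn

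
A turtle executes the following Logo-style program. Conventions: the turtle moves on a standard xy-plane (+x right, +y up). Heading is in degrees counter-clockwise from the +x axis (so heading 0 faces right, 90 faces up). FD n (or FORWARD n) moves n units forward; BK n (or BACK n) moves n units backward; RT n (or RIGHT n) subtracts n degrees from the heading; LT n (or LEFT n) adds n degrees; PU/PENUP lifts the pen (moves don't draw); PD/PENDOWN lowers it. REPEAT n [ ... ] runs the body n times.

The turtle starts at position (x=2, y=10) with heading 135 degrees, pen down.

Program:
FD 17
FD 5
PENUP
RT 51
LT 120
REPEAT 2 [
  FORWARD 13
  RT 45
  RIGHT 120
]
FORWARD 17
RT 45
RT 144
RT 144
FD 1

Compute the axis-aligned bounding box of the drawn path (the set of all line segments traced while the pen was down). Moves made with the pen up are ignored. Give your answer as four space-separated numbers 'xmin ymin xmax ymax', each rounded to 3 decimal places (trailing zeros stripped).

Answer: -13.556 10 2 25.556

Derivation:
Executing turtle program step by step:
Start: pos=(2,10), heading=135, pen down
FD 17: (2,10) -> (-10.021,22.021) [heading=135, draw]
FD 5: (-10.021,22.021) -> (-13.556,25.556) [heading=135, draw]
PU: pen up
RT 51: heading 135 -> 84
LT 120: heading 84 -> 204
REPEAT 2 [
  -- iteration 1/2 --
  FD 13: (-13.556,25.556) -> (-25.432,20.269) [heading=204, move]
  RT 45: heading 204 -> 159
  RT 120: heading 159 -> 39
  -- iteration 2/2 --
  FD 13: (-25.432,20.269) -> (-15.33,28.45) [heading=39, move]
  RT 45: heading 39 -> 354
  RT 120: heading 354 -> 234
]
FD 17: (-15.33,28.45) -> (-25.322,14.697) [heading=234, move]
RT 45: heading 234 -> 189
RT 144: heading 189 -> 45
RT 144: heading 45 -> 261
FD 1: (-25.322,14.697) -> (-25.478,13.709) [heading=261, move]
Final: pos=(-25.478,13.709), heading=261, 2 segment(s) drawn

Segment endpoints: x in {-13.556, -10.021, 2}, y in {10, 22.021, 25.556}
xmin=-13.556, ymin=10, xmax=2, ymax=25.556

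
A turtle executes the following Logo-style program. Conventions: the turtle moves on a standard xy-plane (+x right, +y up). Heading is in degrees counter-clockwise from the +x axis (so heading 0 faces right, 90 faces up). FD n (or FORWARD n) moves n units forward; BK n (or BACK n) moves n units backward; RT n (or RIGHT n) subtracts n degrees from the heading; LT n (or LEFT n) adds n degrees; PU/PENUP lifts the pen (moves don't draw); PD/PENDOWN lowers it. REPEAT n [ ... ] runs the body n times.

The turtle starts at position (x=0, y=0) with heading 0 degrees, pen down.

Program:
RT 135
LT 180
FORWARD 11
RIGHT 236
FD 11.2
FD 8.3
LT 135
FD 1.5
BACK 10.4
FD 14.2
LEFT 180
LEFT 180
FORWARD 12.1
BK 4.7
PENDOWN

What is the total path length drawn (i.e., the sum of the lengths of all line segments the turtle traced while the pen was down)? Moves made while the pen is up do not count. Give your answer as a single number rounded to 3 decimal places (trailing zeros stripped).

Answer: 73.4

Derivation:
Executing turtle program step by step:
Start: pos=(0,0), heading=0, pen down
RT 135: heading 0 -> 225
LT 180: heading 225 -> 45
FD 11: (0,0) -> (7.778,7.778) [heading=45, draw]
RT 236: heading 45 -> 169
FD 11.2: (7.778,7.778) -> (-3.216,9.915) [heading=169, draw]
FD 8.3: (-3.216,9.915) -> (-11.364,11.499) [heading=169, draw]
LT 135: heading 169 -> 304
FD 1.5: (-11.364,11.499) -> (-10.525,10.255) [heading=304, draw]
BK 10.4: (-10.525,10.255) -> (-16.34,18.877) [heading=304, draw]
FD 14.2: (-16.34,18.877) -> (-8.4,7.105) [heading=304, draw]
LT 180: heading 304 -> 124
LT 180: heading 124 -> 304
FD 12.1: (-8.4,7.105) -> (-1.634,-2.926) [heading=304, draw]
BK 4.7: (-1.634,-2.926) -> (-4.262,0.97) [heading=304, draw]
PD: pen down
Final: pos=(-4.262,0.97), heading=304, 8 segment(s) drawn

Segment lengths:
  seg 1: (0,0) -> (7.778,7.778), length = 11
  seg 2: (7.778,7.778) -> (-3.216,9.915), length = 11.2
  seg 3: (-3.216,9.915) -> (-11.364,11.499), length = 8.3
  seg 4: (-11.364,11.499) -> (-10.525,10.255), length = 1.5
  seg 5: (-10.525,10.255) -> (-16.34,18.877), length = 10.4
  seg 6: (-16.34,18.877) -> (-8.4,7.105), length = 14.2
  seg 7: (-8.4,7.105) -> (-1.634,-2.926), length = 12.1
  seg 8: (-1.634,-2.926) -> (-4.262,0.97), length = 4.7
Total = 73.4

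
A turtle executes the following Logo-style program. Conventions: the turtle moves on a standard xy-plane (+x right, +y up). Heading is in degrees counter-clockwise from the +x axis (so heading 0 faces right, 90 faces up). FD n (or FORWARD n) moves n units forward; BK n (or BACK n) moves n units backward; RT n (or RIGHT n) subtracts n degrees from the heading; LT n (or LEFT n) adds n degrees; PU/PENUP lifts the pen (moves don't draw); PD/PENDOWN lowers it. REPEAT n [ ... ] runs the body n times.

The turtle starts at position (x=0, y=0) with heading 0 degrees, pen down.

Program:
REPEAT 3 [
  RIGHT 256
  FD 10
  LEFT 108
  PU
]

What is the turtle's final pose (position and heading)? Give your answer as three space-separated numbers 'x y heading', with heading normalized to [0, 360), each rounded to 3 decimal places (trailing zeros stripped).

Answer: -5.007 4.835 276

Derivation:
Executing turtle program step by step:
Start: pos=(0,0), heading=0, pen down
REPEAT 3 [
  -- iteration 1/3 --
  RT 256: heading 0 -> 104
  FD 10: (0,0) -> (-2.419,9.703) [heading=104, draw]
  LT 108: heading 104 -> 212
  PU: pen up
  -- iteration 2/3 --
  RT 256: heading 212 -> 316
  FD 10: (-2.419,9.703) -> (4.774,2.756) [heading=316, move]
  LT 108: heading 316 -> 64
  PU: pen up
  -- iteration 3/3 --
  RT 256: heading 64 -> 168
  FD 10: (4.774,2.756) -> (-5.007,4.835) [heading=168, move]
  LT 108: heading 168 -> 276
  PU: pen up
]
Final: pos=(-5.007,4.835), heading=276, 1 segment(s) drawn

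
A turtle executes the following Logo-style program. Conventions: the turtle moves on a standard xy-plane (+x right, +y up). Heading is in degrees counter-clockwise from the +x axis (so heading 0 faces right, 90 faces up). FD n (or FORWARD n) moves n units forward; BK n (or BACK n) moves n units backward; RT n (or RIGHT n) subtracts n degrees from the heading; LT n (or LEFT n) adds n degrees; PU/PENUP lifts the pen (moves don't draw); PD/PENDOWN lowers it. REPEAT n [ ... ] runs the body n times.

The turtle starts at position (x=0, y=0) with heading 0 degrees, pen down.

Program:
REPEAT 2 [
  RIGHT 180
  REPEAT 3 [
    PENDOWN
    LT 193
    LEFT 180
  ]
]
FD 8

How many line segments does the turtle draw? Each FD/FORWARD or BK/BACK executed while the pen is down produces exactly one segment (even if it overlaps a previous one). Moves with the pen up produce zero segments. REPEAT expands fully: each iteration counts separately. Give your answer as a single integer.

Answer: 1

Derivation:
Executing turtle program step by step:
Start: pos=(0,0), heading=0, pen down
REPEAT 2 [
  -- iteration 1/2 --
  RT 180: heading 0 -> 180
  REPEAT 3 [
    -- iteration 1/3 --
    PD: pen down
    LT 193: heading 180 -> 13
    LT 180: heading 13 -> 193
    -- iteration 2/3 --
    PD: pen down
    LT 193: heading 193 -> 26
    LT 180: heading 26 -> 206
    -- iteration 3/3 --
    PD: pen down
    LT 193: heading 206 -> 39
    LT 180: heading 39 -> 219
  ]
  -- iteration 2/2 --
  RT 180: heading 219 -> 39
  REPEAT 3 [
    -- iteration 1/3 --
    PD: pen down
    LT 193: heading 39 -> 232
    LT 180: heading 232 -> 52
    -- iteration 2/3 --
    PD: pen down
    LT 193: heading 52 -> 245
    LT 180: heading 245 -> 65
    -- iteration 3/3 --
    PD: pen down
    LT 193: heading 65 -> 258
    LT 180: heading 258 -> 78
  ]
]
FD 8: (0,0) -> (1.663,7.825) [heading=78, draw]
Final: pos=(1.663,7.825), heading=78, 1 segment(s) drawn
Segments drawn: 1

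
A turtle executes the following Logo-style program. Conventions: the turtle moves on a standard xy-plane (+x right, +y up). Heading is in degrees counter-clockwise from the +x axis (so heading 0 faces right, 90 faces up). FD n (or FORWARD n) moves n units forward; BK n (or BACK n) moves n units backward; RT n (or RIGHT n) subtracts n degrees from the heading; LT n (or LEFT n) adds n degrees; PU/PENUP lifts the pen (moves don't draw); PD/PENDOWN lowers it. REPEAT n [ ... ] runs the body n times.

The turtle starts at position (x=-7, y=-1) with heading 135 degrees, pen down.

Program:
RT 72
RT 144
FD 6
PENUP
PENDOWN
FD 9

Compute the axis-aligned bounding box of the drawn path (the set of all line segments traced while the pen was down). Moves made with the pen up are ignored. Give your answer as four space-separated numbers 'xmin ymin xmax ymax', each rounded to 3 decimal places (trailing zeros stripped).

Answer: -7 -15.815 -4.653 -1

Derivation:
Executing turtle program step by step:
Start: pos=(-7,-1), heading=135, pen down
RT 72: heading 135 -> 63
RT 144: heading 63 -> 279
FD 6: (-7,-1) -> (-6.061,-6.926) [heading=279, draw]
PU: pen up
PD: pen down
FD 9: (-6.061,-6.926) -> (-4.653,-15.815) [heading=279, draw]
Final: pos=(-4.653,-15.815), heading=279, 2 segment(s) drawn

Segment endpoints: x in {-7, -6.061, -4.653}, y in {-15.815, -6.926, -1}
xmin=-7, ymin=-15.815, xmax=-4.653, ymax=-1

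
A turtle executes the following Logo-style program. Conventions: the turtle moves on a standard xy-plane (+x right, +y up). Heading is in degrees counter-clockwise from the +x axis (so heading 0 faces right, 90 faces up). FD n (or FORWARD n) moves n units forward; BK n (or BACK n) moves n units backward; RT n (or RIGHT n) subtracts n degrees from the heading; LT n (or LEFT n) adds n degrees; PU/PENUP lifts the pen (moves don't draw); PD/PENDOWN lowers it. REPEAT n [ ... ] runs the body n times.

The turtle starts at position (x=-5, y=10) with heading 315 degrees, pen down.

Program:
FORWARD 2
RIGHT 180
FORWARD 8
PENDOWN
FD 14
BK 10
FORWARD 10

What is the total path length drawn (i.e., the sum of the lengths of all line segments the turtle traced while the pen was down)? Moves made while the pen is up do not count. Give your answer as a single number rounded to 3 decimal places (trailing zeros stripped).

Executing turtle program step by step:
Start: pos=(-5,10), heading=315, pen down
FD 2: (-5,10) -> (-3.586,8.586) [heading=315, draw]
RT 180: heading 315 -> 135
FD 8: (-3.586,8.586) -> (-9.243,14.243) [heading=135, draw]
PD: pen down
FD 14: (-9.243,14.243) -> (-19.142,24.142) [heading=135, draw]
BK 10: (-19.142,24.142) -> (-12.071,17.071) [heading=135, draw]
FD 10: (-12.071,17.071) -> (-19.142,24.142) [heading=135, draw]
Final: pos=(-19.142,24.142), heading=135, 5 segment(s) drawn

Segment lengths:
  seg 1: (-5,10) -> (-3.586,8.586), length = 2
  seg 2: (-3.586,8.586) -> (-9.243,14.243), length = 8
  seg 3: (-9.243,14.243) -> (-19.142,24.142), length = 14
  seg 4: (-19.142,24.142) -> (-12.071,17.071), length = 10
  seg 5: (-12.071,17.071) -> (-19.142,24.142), length = 10
Total = 44

Answer: 44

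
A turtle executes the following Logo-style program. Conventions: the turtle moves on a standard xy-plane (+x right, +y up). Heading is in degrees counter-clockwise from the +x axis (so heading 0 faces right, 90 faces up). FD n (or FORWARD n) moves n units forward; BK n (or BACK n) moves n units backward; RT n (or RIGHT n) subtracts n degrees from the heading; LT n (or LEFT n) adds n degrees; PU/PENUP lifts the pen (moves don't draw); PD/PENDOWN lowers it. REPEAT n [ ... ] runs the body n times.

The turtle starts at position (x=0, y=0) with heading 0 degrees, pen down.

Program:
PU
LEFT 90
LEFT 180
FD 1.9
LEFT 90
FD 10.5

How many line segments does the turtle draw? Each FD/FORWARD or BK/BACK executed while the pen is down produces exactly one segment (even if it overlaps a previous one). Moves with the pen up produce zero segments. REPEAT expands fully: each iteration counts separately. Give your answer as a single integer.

Executing turtle program step by step:
Start: pos=(0,0), heading=0, pen down
PU: pen up
LT 90: heading 0 -> 90
LT 180: heading 90 -> 270
FD 1.9: (0,0) -> (0,-1.9) [heading=270, move]
LT 90: heading 270 -> 0
FD 10.5: (0,-1.9) -> (10.5,-1.9) [heading=0, move]
Final: pos=(10.5,-1.9), heading=0, 0 segment(s) drawn
Segments drawn: 0

Answer: 0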